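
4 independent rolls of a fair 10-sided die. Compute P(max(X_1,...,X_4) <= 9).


P(max <= 9) = P(all X_i <= 9) = (P(X_1 <= 9))^4
= (9/10)^4 = 6561/10000

6561/10000


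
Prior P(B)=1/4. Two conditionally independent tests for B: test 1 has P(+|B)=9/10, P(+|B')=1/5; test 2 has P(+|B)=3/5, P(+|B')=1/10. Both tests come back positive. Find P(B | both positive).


After test 1: P(+) = 9/10*1/4 + 1/5*3/4 = 3/8
P(B|+) = (9/40)/(3/8) = 3/5
After test 2 (use post1 as new prior): P(+) = 3/5*3/5 + 1/10*2/5 = 2/5
P(B|+,+) = (9/25)/(2/5) = 9/10

9/10


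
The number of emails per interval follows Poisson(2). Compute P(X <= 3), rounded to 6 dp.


P(X<=3) = e^(-2)*2^0/0! + e^(-2)*2^1/1! + e^(-2)*2^2/2! + e^(-2)*2^3/3!
≈ 0.1353352832 + 0.2706705665 + 0.2706705665 + 0.1804470443
= 0.8571234605
≈ 0.857123

0.857123


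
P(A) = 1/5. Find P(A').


P(A') = 1 - P(A) = 1 - 1/5 = 4/5

4/5


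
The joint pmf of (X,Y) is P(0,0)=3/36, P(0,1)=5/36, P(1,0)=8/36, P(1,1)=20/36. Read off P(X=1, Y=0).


Read from table: P(X=1, Y=0) = 8/36 = 2/9

2/9


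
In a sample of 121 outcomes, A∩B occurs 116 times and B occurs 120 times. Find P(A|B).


P(A|B) = P(A∩B)/P(B) = (116/121)/(120/121) = 116/120 = 29/30

29/30


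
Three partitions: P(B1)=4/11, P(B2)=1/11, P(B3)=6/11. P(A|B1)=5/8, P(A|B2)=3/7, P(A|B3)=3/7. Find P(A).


P(A) = P(A|B1)P(B1) + P(A|B2)P(B2) + P(A|B3)P(B3)
= 5/8*4/11 + 3/7*1/11 + 3/7*6/11
= 5/22 + 3/77 + 18/77 = 1/2

1/2


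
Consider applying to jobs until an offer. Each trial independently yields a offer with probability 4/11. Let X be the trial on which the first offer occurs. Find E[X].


For geometric (trials until first success), E[X] = 1/p = 1/(4/11) = 11/4

11/4


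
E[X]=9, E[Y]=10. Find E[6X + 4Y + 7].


E[6X + 4Y + 7] = 6*E[X] + 4*E[Y] + 7
= (6)*(9) + (4)*(10) + (7)
= 54 + 40 + 7 = 101

101


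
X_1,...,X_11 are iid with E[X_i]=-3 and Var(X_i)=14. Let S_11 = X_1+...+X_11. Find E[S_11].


E[S_n] = n*E[X_1] = 11*-3 = -33

-33


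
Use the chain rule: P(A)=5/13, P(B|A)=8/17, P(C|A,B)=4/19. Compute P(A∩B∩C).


P(A∩B∩C) = P(A) * P(B|A) * P(C|A∩B)
= 5/13 * 8/17 * 4/19
= 40/221 * 4/19 = 160/4199

160/4199


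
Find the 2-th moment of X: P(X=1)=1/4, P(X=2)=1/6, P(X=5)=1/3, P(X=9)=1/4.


E[X^2] = sum(x^2 * P(x))
= 1*1/4 + 4*1/6 + 25*1/3 + 81*1/4
= 59/2

59/2


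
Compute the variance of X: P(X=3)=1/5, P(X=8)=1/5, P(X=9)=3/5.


E[X] = 38/5, E[X^2] = 316/5
Var(X) = E[X^2] - (E[X])^2 = 316/5 - (38/5)^2 = 136/25

136/25


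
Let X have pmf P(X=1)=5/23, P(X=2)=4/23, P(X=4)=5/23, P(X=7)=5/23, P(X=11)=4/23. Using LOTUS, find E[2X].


E[2X] = sum(g(x)*P(x))
= 2*5/23 + 4*4/23 + 8*5/23 + 14*5/23 + 22*4/23
= 224/23

224/23


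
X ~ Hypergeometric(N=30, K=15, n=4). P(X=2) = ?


P(X=2) = C(15,2)*C(15,2) / C(30,4)
= 105*105 / 27405
= 11025/27405 = 35/87

35/87


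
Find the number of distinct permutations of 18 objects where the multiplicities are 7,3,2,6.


18! = 6402373705728000
Denominator: 7!=5040 * 3!=6 * 2!=2 * 6!=720
Coefficient = 6402373705728000 / 43545600 = 147026880

147026880


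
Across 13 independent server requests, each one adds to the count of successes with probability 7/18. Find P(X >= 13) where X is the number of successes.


P(X>=13) = P(X=13)
= 96889010407/20822964865671168
= 96889010407/20822964865671168

96889010407/20822964865671168


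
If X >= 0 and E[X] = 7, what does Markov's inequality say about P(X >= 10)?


Markov: P(X >= a) <= E[X]/a
P(X >= 10) <= 7/10

7/10


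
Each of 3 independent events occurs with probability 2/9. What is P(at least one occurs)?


P(at least one) = 1 - P(none)
P(none) = (1 - 2/9)^3 = (7/9)^3 = 343/729
P(at least one) = 1 - 343/729 = 386/729

386/729


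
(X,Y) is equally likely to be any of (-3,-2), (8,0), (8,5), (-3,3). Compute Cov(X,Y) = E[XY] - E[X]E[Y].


E[X]=5/2, E[Y]=3/2, E[XY]=37/4
Cov(X,Y) = E[XY] - E[X]E[Y] = 37/4 - 5/2*3/2 = 11/2

11/2


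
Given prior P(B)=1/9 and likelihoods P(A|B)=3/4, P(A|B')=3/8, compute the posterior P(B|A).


P(A) = P(A|B)P(B) + P(A|B')P(B') = 3/4*1/9 + 3/8*8/9 = 5/12
P(B|A) = P(A|B)P(B)/P(A) = (1/12)/(5/12) = 1/5

1/5


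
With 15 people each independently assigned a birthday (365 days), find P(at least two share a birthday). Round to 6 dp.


P(all different) = prod((365-i)/365 for i=0..14) = 0.747099
P(at least one match) = 1 - 0.747099 = 0.252901

0.252901


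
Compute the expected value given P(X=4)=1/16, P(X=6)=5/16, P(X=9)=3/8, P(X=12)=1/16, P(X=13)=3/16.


E[X] = sum(x * P(x))
= 4*1/16 + 6*5/16 + 9*3/8 + 12*1/16 + 13*3/16
= 139/16

139/16


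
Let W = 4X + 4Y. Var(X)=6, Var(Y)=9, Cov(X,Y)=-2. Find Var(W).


Var(4X + 4Y) = 4^2*Var(X) + 4^2*Var(Y) + 2*4*4*Cov(X,Y)
= 16*6 + 16*9 + 32*(-2)
= 96 + 144 - 64 = 176

176


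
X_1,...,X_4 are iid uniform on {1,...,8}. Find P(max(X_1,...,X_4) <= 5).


P(max <= 5) = P(all X_i <= 5) = (P(X_1 <= 5))^4
= (5/8)^4 = 625/4096

625/4096


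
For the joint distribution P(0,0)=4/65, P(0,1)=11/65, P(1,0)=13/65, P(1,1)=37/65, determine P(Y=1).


P(Y=1) = P(0,1)+P(1,1) = 11/65 + 37/65 = 48/65

48/65


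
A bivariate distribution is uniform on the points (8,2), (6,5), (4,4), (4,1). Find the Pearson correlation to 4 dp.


Cov(X,Y) = 0.0000, Var(X) = 2.7500, Var(Y) = 2.5000
rho = Cov/(sqrt(VarX)*sqrt(VarY)) = 0.0000

0.0000


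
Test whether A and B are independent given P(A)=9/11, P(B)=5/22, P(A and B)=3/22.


P(A)*P(B) = 9/11*5/22 = 45/242
P(A∩B) = 3/22 != 45/242, so not independent

No, A and B are not independent


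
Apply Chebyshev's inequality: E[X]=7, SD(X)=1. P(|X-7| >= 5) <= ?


k = 5/1 = 5
Chebyshev: P(|X-mu| >= k*sigma) <= 1/k^2 = 1/5^2 = 1/25

1/25


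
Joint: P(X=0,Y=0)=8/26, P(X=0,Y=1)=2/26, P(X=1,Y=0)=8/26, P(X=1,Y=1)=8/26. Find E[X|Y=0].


P(Y=0) = 16/26
E[X|Y=0] = (0*8 + 1*8)/16 = 8/16 = 1/2

1/2


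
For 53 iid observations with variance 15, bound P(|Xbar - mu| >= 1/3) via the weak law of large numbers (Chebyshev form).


Var(Xbar) = Var(X)/n = 15/53
Chebyshev: P(|Xbar-mu| >= 1/3) <= Var(Xbar)/(1/3)^2 = (15/53)/(1/9) = 135/53
Bound exceeds 1, so trivial bound: 1

1


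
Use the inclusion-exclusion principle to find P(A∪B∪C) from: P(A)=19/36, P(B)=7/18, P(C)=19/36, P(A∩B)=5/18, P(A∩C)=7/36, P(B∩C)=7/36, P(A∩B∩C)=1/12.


P(A∪B∪C) = P(A)+P(B)+P(C) - P(AB)-P(AC)-P(BC) + P(ABC)
= 19/36+7/18+19/36 - 5/18-7/36-7/36 + 1/12
= 31/36

31/36


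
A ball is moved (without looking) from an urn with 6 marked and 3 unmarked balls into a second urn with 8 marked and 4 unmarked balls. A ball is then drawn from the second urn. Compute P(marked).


P(transfer marked) = 6/9 = 2/3; P(transfer unmarked) = 1/3
If marked transferred: Urn II has 9 marked of 13, so P(marked|marked moved) = 9/13
If unmarked transferred: Urn II has 8 marked of 13, so P(marked|unmarked moved) = 8/13
By total probability: P(marked) = 2/3*9/13 + 1/3*8/13 = 2/3

2/3


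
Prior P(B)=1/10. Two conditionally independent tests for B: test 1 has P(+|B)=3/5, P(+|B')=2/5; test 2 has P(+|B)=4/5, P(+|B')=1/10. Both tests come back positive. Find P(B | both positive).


After test 1: P(+) = 3/5*1/10 + 2/5*9/10 = 21/50
P(B|+) = (3/50)/(21/50) = 1/7
After test 2 (use post1 as new prior): P(+) = 4/5*1/7 + 1/10*6/7 = 1/5
P(B|+,+) = (4/35)/(1/5) = 4/7

4/7


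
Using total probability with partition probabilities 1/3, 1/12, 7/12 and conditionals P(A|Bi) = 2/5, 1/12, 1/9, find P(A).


P(A) = P(A|B1)P(B1) + P(A|B2)P(B2) + P(A|B3)P(B3)
= 2/5*1/3 + 1/12*1/12 + 1/9*7/12
= 2/15 + 1/144 + 7/108 = 443/2160

443/2160


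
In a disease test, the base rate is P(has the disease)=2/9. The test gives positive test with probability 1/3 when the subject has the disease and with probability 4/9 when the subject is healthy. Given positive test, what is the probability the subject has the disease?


P(A) = P(A|B)P(B) + P(A|B')P(B') = 1/3*2/9 + 4/9*7/9 = 34/81
P(B|A) = P(A|B)P(B)/P(A) = (2/27)/(34/81) = 3/17

3/17


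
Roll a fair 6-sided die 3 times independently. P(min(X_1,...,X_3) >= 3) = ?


P(min >= 3) = P(all X_i >= 3) = (P(X_1 >= 3))^3
= (4/6)^3 = (2/3)^3 = 8/27

8/27


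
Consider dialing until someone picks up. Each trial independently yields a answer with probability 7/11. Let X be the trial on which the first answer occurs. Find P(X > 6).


P(X > 6) = P(first 6 trials all fail) = (1-p)^6 = (4/11)^6 = 4096/1771561

4096/1771561


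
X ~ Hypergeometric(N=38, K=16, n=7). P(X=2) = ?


P(X=2) = C(16,2)*C(22,5) / C(38,7)
= 120*26334 / 12620256
= 3160080/12620256 = 315/1258

315/1258


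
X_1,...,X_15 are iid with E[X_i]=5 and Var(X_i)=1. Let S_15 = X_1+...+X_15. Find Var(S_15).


By independence, Var(S_n) = n*Var(X_1) = 15*1 = 15

15


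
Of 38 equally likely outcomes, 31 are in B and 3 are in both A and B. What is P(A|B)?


P(A|B) = P(A∩B)/P(B) = (3/38)/(31/38) = 3/31

3/31


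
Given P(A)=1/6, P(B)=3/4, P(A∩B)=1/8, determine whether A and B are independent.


P(A)*P(B) = 1/6*3/4 = 1/8
P(A∩B) = 1/8, which equals P(A)P(B), so independent

Yes, A and B are independent


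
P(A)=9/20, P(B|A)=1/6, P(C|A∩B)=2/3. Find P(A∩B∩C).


P(A∩B∩C) = P(A) * P(B|A) * P(C|A∩B)
= 9/20 * 1/6 * 2/3
= 3/40 * 2/3 = 1/20

1/20


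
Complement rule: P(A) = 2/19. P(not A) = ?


P(A') = 1 - P(A) = 1 - 2/19 = 17/19

17/19


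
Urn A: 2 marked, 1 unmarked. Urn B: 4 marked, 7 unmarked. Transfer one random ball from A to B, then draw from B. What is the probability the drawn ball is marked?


P(transfer marked) = 2/3; P(transfer unmarked) = 1/3
If marked transferred: Urn II has 5 marked of 12, so P(marked|marked moved) = 5/12
If unmarked transferred: Urn II has 4 marked of 12, so P(marked|unmarked moved) = 1/3
By total probability: P(marked) = 2/3*5/12 + 1/3*1/3 = 7/18

7/18


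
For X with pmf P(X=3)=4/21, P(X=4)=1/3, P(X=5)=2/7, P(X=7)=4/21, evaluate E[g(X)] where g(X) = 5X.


E[5X] = sum(g(x)*P(x))
= 15*4/21 + 20*1/3 + 25*2/7 + 35*4/21
= 70/3

70/3


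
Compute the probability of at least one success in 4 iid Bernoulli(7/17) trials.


P(at least one) = 1 - P(none)
P(none) = (1 - 7/17)^4 = (10/17)^4 = 10000/83521
P(at least one) = 1 - 10000/83521 = 73521/83521

73521/83521


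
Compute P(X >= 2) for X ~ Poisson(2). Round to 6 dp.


P(X>=2) = 1 - P(X<=1) = 1 - (e^(-2)*2^0/0! + e^(-2)*2^1/1!)
≈ 1 - (0.1353352832 + 0.2706705665)
= 1 - 0.4060058497 = 0.5939941503
≈ 0.593994

0.593994


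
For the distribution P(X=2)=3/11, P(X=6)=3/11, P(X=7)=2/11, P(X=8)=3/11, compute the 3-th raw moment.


E[X^3] = sum(x^3 * P(x))
= 8*3/11 + 216*3/11 + 343*2/11 + 512*3/11
= 2894/11

2894/11


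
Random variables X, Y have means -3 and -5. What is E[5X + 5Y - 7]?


E[5X + 5Y - 7] = 5*E[X] + 5*E[Y] - 7
= (5)*(-3) + (5)*(-5) + (-7)
= -15 - 25 - 7 = -47

-47


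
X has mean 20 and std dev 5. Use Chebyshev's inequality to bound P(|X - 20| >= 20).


k = 20/5 = 4
Chebyshev: P(|X-mu| >= k*sigma) <= 1/k^2 = 1/4^2 = 1/16

1/16


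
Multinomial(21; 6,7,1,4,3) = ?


21! = 51090942171709440000
Denominator: 6!=720 * 7!=5040 * 1!=1 * 4!=24 * 3!=6
Coefficient = 51090942171709440000 / 522547200 = 97772875200

97772875200


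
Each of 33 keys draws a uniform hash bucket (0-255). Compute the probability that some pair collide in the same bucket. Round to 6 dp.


P(all different) = prod((256-i)/256 for i=0..32) = 0.115813
P(at least one match) = 1 - 0.115813 = 0.884187

0.884187


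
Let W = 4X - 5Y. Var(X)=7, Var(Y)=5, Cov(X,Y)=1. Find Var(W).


Var(4X - 5Y) = 4^2*Var(X) + (-5)^2*Var(Y) + 2*4*(-5)*Cov(X,Y)
= 16*7 + 25*5 - 40*1
= 112 + 125 - 40 = 197

197


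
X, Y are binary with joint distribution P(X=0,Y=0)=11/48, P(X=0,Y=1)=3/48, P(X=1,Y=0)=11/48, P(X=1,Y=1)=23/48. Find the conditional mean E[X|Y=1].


P(Y=1) = 26/48
E[X|Y=1] = (0*3 + 1*23)/26 = 23/26

23/26


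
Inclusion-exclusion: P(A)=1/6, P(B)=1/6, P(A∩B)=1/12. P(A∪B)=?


P(A∪B) = P(A) + P(B) - P(A∩B)
= 1/6 + 1/6 - 1/12 = 1/4

1/4


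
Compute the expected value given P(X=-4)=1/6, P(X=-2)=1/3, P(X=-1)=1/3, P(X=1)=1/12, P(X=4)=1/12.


E[X] = sum(x * P(x))
= -4*1/6 - 2*1/3 - 1*1/3 + 1*1/12 + 4*1/12
= -5/4

-5/4


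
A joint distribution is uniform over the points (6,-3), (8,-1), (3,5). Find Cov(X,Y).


E[X]=17/3, E[Y]=1/3, E[XY]=-11/3
Cov(X,Y) = E[XY] - E[X]E[Y] = -11/3 - 17/3*1/3 = -50/9

-50/9


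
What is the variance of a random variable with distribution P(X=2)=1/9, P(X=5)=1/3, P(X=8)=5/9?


E[X] = 19/3, E[X^2] = 133/3
Var(X) = E[X^2] - (E[X])^2 = 133/3 - (19/3)^2 = 38/9

38/9


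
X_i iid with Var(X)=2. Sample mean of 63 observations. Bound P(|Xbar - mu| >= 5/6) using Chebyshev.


Var(Xbar) = Var(X)/n = 2/63
Chebyshev: P(|Xbar-mu| >= 5/6) <= Var(Xbar)/(5/6)^2 = (2/63)/(25/36) = 8/175

8/175


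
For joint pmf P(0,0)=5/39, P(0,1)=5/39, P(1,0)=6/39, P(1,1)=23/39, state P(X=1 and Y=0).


Read from table: P(X=1, Y=0) = 6/39 = 2/13

2/13


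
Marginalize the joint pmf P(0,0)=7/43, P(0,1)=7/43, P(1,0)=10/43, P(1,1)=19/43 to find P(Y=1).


P(Y=1) = P(0,1)+P(1,1) = 7/43 + 19/43 = 26/43

26/43


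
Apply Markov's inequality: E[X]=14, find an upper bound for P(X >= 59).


Markov: P(X >= a) <= E[X]/a
P(X >= 59) <= 14/59

14/59


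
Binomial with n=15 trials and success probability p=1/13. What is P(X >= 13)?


P(X>=13) = P(X=13) + P(X=14) + P(X=15)
= 15120/51185893014090757 + 180/51185893014090757 + 1/51185893014090757
= 1177/3937376385699289

1177/3937376385699289


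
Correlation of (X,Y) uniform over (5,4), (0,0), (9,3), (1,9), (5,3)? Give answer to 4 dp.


Cov(X,Y) = -1.0000, Var(X) = 10.4000, Var(Y) = 8.5600
rho = Cov/(sqrt(VarX)*sqrt(VarY)) = -0.1060

-0.1060


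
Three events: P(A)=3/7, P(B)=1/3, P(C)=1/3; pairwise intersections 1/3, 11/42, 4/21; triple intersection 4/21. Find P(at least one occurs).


P(A∪B∪C) = P(A)+P(B)+P(C) - P(AB)-P(AC)-P(BC) + P(ABC)
= 3/7+1/3+1/3 - 1/3-11/42-4/21 + 4/21
= 1/2

1/2


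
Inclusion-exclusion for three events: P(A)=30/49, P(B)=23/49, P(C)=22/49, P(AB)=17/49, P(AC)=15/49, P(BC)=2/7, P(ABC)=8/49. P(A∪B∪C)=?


P(A∪B∪C) = P(A)+P(B)+P(C) - P(AB)-P(AC)-P(BC) + P(ABC)
= 30/49+23/49+22/49 - 17/49-15/49-2/7 + 8/49
= 37/49

37/49


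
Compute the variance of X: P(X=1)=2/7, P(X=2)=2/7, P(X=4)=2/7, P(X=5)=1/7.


E[X] = 19/7, E[X^2] = 67/7
Var(X) = E[X^2] - (E[X])^2 = 67/7 - (19/7)^2 = 108/49

108/49


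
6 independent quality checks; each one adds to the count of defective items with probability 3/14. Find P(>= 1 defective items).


P(at least one) = 1 - P(none)
P(none) = (1 - 3/14)^6 = (11/14)^6 = 1771561/7529536
P(at least one) = 1 - 1771561/7529536 = 5757975/7529536

5757975/7529536


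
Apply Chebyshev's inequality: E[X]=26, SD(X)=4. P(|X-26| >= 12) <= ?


k = 12/4 = 3
Chebyshev: P(|X-mu| >= k*sigma) <= 1/k^2 = 1/3^2 = 1/9

1/9


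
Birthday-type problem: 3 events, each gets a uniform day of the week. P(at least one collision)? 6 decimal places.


P(all different) = prod((7-i)/7 for i=0..2) = 0.612245
P(at least one match) = 1 - 0.612245 = 0.387755

0.387755


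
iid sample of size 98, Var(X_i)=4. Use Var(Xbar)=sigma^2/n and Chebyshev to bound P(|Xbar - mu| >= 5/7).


Var(Xbar) = Var(X)/n = 4/98
Chebyshev: P(|Xbar-mu| >= 5/7) <= Var(Xbar)/(5/7)^2 = (2/49)/(25/49) = 2/25

2/25


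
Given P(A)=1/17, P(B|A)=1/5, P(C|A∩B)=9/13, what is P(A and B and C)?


P(A∩B∩C) = P(A) * P(B|A) * P(C|A∩B)
= 1/17 * 1/5 * 9/13
= 1/85 * 9/13 = 9/1105

9/1105


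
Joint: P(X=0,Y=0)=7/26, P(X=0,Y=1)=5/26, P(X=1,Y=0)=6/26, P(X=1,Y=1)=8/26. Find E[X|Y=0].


P(Y=0) = 13/26
E[X|Y=0] = (0*7 + 1*6)/13 = 6/13

6/13


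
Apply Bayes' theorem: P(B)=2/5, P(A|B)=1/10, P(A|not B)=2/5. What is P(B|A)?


P(A) = P(A|B)P(B) + P(A|B')P(B') = 1/10*2/5 + 2/5*3/5 = 7/25
P(B|A) = P(A|B)P(B)/P(A) = (1/25)/(7/25) = 1/7

1/7


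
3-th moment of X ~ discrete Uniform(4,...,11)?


E[X^3] = (1/8) * sum(x^3 for x=4..11)
= 4320/8 = 540

540


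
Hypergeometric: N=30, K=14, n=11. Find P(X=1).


P(X=1) = C(14,1)*C(16,10) / C(30,11)
= 14*8008 / 54627300
= 112112/54627300 = 308/150075

308/150075


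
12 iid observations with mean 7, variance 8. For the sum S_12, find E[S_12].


E[S_n] = n*E[X_1] = 12*7 = 84

84


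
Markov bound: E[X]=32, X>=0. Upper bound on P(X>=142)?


Markov: P(X >= a) <= E[X]/a
P(X >= 142) <= 32/142 = 16/71

16/71


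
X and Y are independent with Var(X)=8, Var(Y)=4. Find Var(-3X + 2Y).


Independence => Cov(X,Y)=0
Var(-3X + 2Y) = (-3)^2*Var(X) + 2^2*Var(Y)
= 9*8 + 4*4 = 88

88


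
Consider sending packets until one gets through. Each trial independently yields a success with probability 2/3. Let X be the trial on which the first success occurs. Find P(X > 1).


P(X > 1) = P(first 1 trials all fail) = (1-p)^1 = (1/3)^1 = 1/3

1/3


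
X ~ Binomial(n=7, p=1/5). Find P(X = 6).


P(X=6) = C(7,6) * p^6 * (1-p)^1
= 7 * 1/15625 * 4/5
= 28/78125

28/78125


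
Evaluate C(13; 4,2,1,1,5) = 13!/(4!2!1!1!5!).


13! = 6227020800
Denominator: 4!=24 * 2!=2 * 1!=1 * 1!=1 * 5!=120
Coefficient = 6227020800 / 5760 = 1081080

1081080


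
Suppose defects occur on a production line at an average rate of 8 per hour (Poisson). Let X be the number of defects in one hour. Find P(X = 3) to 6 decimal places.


P(X=3) = e^(-8) * 8^3 / 3!
≈ 0.0003354626279 * 512 / 6
≈ 0.028626

0.028626


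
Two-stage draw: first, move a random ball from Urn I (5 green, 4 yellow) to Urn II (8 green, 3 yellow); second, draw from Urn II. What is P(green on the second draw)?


P(transfer green) = 5/9; P(transfer yellow) = 4/9
If green transferred: Urn II has 9 green of 12, so P(green|green moved) = 3/4
If yellow transferred: Urn II has 8 green of 12, so P(green|yellow moved) = 2/3
By total probability: P(green) = 5/9*3/4 + 4/9*2/3 = 77/108

77/108


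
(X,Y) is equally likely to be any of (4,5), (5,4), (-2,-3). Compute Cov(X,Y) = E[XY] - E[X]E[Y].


E[X]=7/3, E[Y]=2, E[XY]=46/3
Cov(X,Y) = E[XY] - E[X]E[Y] = 46/3 - 7/3*2 = 32/3

32/3


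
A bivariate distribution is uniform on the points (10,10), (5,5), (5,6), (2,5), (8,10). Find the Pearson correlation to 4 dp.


Cov(X,Y) = 5.8000, Var(X) = 7.6000, Var(Y) = 5.3600
rho = Cov/(sqrt(VarX)*sqrt(VarY)) = 0.9087

0.9087


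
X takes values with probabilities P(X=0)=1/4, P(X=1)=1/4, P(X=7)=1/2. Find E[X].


E[X] = sum(x * P(x))
= 0*1/4 + 1*1/4 + 7*1/2
= 15/4

15/4


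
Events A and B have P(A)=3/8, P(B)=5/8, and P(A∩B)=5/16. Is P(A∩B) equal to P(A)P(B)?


P(A)*P(B) = 3/8*5/8 = 15/64
P(A∩B) = 5/16 != 15/64, so not independent

No, A and B are not independent


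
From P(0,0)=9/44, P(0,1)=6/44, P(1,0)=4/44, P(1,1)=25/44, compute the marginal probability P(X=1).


P(X=1) = P(1,0)+P(1,1) = 4/44 + 25/44 = 29/44

29/44


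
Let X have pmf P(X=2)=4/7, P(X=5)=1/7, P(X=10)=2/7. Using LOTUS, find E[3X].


E[3X] = sum(g(x)*P(x))
= 6*4/7 + 15*1/7 + 30*2/7
= 99/7

99/7


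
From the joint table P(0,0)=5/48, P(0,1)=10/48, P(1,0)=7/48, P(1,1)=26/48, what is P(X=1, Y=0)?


Read from table: P(X=1, Y=0) = 7/48

7/48


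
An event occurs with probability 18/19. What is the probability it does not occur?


P(A') = 1 - P(A) = 1 - 18/19 = 1/19

1/19


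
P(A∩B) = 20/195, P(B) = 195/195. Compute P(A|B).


P(A|B) = P(A∩B)/P(B) = (20/195)/(195/195) = 20/195 = 4/39

4/39


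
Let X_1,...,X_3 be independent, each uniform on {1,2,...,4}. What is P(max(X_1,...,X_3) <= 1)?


P(max <= 1) = P(all X_i <= 1) = (P(X_1 <= 1))^3
= (1/4)^3 = 1/64

1/64


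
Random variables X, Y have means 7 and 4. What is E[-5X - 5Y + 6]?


E[-5X - 5Y + 6] = -5*E[X] - 5*E[Y] + 6
= (-5)*(7) + (-5)*(4) + (6)
= -35 - 20 + 6 = -49

-49


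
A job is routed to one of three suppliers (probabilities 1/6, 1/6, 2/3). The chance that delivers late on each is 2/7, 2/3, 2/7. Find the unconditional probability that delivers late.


P(A) = P(A|B1)P(B1) + P(A|B2)P(B2) + P(A|B3)P(B3)
= 2/7*1/6 + 2/3*1/6 + 2/7*2/3
= 1/21 + 1/9 + 4/21 = 22/63

22/63


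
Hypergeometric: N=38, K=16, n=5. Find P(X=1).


P(X=1) = C(16,1)*C(22,4) / C(38,5)
= 16*7315 / 501942
= 117040/501942 = 440/1887

440/1887


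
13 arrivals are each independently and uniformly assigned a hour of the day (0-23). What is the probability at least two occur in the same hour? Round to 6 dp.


P(all different) = prod((24-i)/24 for i=0..12) = 0.017734
P(at least one match) = 1 - 0.017734 = 0.982266

0.982266


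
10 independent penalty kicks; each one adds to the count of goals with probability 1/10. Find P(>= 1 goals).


P(at least one) = 1 - P(none)
P(none) = (1 - 1/10)^10 = (9/10)^10 = 3486784401/10000000000
P(at least one) = 1 - 3486784401/10000000000 = 6513215599/10000000000

6513215599/10000000000


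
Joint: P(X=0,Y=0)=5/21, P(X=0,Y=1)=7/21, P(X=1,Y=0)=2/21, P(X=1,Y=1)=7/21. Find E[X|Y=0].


P(Y=0) = 7/21
E[X|Y=0] = (0*5 + 1*2)/7 = 2/7

2/7


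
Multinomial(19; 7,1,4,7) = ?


19! = 121645100408832000
Denominator: 7!=5040 * 1!=1 * 4!=24 * 7!=5040
Coefficient = 121645100408832000 / 609638400 = 199536480

199536480


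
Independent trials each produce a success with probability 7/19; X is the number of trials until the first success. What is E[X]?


For geometric (trials until first success), E[X] = 1/p = 1/(7/19) = 19/7

19/7


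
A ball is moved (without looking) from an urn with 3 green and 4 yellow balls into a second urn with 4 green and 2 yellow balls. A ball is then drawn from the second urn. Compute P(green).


P(transfer green) = 3/7; P(transfer yellow) = 4/7
If green transferred: Urn II has 5 green of 7, so P(green|green moved) = 5/7
If yellow transferred: Urn II has 4 green of 7, so P(green|yellow moved) = 4/7
By total probability: P(green) = 3/7*5/7 + 4/7*4/7 = 31/49

31/49


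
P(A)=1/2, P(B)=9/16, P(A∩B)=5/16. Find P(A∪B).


P(A∪B) = P(A) + P(B) - P(A∩B)
= 1/2 + 9/16 - 5/16 = 3/4

3/4


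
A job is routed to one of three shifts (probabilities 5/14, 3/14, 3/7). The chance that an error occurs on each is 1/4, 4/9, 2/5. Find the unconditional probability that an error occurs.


P(A) = P(A|B1)P(B1) + P(A|B2)P(B2) + P(A|B3)P(B3)
= 1/4*5/14 + 4/9*3/14 + 2/5*3/7
= 5/56 + 2/21 + 6/35 = 299/840

299/840


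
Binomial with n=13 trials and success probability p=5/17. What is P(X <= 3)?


P(X<=3) = P(X=0) + P(X=1) + P(X=2) + P(X=3)
= 106993205379072/9904578032905937 + 579546529136640/9904578032905937 + 1448866322841600/9904578032905937 + 2213545771008000/9904578032905937
= 4348951828365312/9904578032905937

4348951828365312/9904578032905937


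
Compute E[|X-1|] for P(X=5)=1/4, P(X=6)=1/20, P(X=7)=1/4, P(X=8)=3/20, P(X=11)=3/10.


E[|X-1|] = sum(g(x)*P(x))
= 4*1/4 + 5*1/20 + 6*1/4 + 7*3/20 + 10*3/10
= 34/5

34/5


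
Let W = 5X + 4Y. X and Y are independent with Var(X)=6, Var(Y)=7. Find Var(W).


Independence => Cov(X,Y)=0
Var(5X + 4Y) = 5^2*Var(X) + 4^2*Var(Y)
= 25*6 + 16*7 = 262

262


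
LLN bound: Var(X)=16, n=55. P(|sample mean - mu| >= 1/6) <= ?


Var(Xbar) = Var(X)/n = 16/55
Chebyshev: P(|Xbar-mu| >= 1/6) <= Var(Xbar)/(1/6)^2 = (16/55)/(1/36) = 576/55
Bound exceeds 1, so trivial bound: 1

1


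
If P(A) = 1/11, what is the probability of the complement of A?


P(A') = 1 - P(A) = 1 - 1/11 = 10/11

10/11


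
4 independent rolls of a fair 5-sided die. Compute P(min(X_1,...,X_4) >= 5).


P(min >= 5) = P(all X_i >= 5) = (P(X_1 >= 5))^4
= (1/5)^4 = 1/625

1/625


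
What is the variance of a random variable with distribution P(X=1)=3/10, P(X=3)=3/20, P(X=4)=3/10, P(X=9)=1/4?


E[X] = 21/5, E[X^2] = 267/10
Var(X) = E[X^2] - (E[X])^2 = 267/10 - (21/5)^2 = 453/50

453/50


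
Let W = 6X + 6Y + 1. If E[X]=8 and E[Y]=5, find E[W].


E[6X + 6Y + 1] = 6*E[X] + 6*E[Y] + 1
= (6)*(8) + (6)*(5) + (1)
= 48 + 30 + 1 = 79

79


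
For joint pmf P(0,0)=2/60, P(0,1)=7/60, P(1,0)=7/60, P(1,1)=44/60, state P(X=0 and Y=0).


Read from table: P(X=0, Y=0) = 2/60 = 1/30

1/30


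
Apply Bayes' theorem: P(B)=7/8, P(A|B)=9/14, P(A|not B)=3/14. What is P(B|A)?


P(A) = P(A|B)P(B) + P(A|B')P(B') = 9/14*7/8 + 3/14*1/8 = 33/56
P(B|A) = P(A|B)P(B)/P(A) = (9/16)/(33/56) = 21/22

21/22


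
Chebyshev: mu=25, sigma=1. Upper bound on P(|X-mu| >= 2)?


k = 2/1 = 2
Chebyshev: P(|X-mu| >= k*sigma) <= 1/k^2 = 1/2^2 = 1/4

1/4


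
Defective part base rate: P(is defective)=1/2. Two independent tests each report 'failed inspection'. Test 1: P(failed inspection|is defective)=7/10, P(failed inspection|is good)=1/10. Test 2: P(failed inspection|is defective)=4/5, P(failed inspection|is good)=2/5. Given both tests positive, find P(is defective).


After test 1: P(+) = 7/10*1/2 + 1/10*1/2 = 2/5
P(B|+) = (7/20)/(2/5) = 7/8
After test 2 (use post1 as new prior): P(+) = 4/5*7/8 + 2/5*1/8 = 3/4
P(B|+,+) = (7/10)/(3/4) = 14/15

14/15


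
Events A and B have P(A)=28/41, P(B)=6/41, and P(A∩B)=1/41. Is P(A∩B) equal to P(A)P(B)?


P(A)*P(B) = 28/41*6/41 = 168/1681
P(A∩B) = 1/41 != 168/1681, so not independent

No, A and B are not independent


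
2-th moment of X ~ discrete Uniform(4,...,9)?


E[X^2] = (1/6) * sum(x^2 for x=4..9)
= 271/6

271/6


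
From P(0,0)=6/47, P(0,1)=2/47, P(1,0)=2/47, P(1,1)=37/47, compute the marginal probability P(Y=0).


P(Y=0) = P(0,0)+P(1,0) = 6/47 + 2/47 = 8/47

8/47


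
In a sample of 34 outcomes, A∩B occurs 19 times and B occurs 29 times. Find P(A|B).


P(A|B) = P(A∩B)/P(B) = (19/34)/(29/34) = 19/29

19/29


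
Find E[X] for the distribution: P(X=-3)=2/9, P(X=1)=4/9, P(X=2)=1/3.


E[X] = sum(x * P(x))
= -3*2/9 + 1*4/9 + 2*1/3
= 4/9

4/9


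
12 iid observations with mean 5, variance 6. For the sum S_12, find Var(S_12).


By independence, Var(S_n) = n*Var(X_1) = 12*6 = 72

72


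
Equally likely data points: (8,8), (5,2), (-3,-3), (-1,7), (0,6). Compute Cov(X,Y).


E[X]=9/5, E[Y]=4, E[XY]=76/5
Cov(X,Y) = E[XY] - E[X]E[Y] = 76/5 - 9/5*4 = 8

8


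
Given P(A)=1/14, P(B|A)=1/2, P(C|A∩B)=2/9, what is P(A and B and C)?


P(A∩B∩C) = P(A) * P(B|A) * P(C|A∩B)
= 1/14 * 1/2 * 2/9
= 1/28 * 2/9 = 1/126

1/126


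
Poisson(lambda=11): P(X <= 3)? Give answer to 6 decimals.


P(X<=3) = e^(-11)*11^0/0! + e^(-11)*11^1/1! + e^(-11)*11^2/2! + e^(-11)*11^3/3!
≈ 0.0000167017 + 0.0001837187 + 0.0010104529 + 0.0037049940
= 0.0049158673
≈ 0.004916

0.004916


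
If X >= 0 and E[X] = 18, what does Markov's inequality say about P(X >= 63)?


Markov: P(X >= a) <= E[X]/a
P(X >= 63) <= 18/63 = 2/7

2/7


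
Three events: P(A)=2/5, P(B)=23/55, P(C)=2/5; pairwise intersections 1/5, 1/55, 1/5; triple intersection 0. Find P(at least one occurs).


P(A∪B∪C) = P(A)+P(B)+P(C) - P(AB)-P(AC)-P(BC) + P(ABC)
= 2/5+23/55+2/5 - 1/5-1/55-1/5 + 0
= 4/5

4/5


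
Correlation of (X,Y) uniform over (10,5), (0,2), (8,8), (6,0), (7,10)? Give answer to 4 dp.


Cov(X,Y) = 5.8000, Var(X) = 11.3600, Var(Y) = 13.6000
rho = Cov/(sqrt(VarX)*sqrt(VarY)) = 0.4666

0.4666


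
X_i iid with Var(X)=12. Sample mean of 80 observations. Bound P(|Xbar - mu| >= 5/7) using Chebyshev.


Var(Xbar) = Var(X)/n = 12/80
Chebyshev: P(|Xbar-mu| >= 5/7) <= Var(Xbar)/(5/7)^2 = (3/20)/(25/49) = 147/500

147/500


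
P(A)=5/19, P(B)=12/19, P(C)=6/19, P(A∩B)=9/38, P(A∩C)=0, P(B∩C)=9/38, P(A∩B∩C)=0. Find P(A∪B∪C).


P(A∪B∪C) = P(A)+P(B)+P(C) - P(AB)-P(AC)-P(BC) + P(ABC)
= 5/19+12/19+6/19 - 9/38-0-9/38 + 0
= 14/19

14/19


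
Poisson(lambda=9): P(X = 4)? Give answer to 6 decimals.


P(X=4) = e^(-9) * 9^4 / 4!
≈ 0.0001234098041 * 6561 / 24
≈ 0.033737

0.033737


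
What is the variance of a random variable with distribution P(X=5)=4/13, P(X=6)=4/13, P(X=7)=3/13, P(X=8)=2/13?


E[X] = 81/13, E[X^2] = 519/13
Var(X) = E[X^2] - (E[X])^2 = 519/13 - (81/13)^2 = 186/169

186/169


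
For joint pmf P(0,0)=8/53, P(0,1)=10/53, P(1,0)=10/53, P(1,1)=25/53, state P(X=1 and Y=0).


Read from table: P(X=1, Y=0) = 10/53

10/53


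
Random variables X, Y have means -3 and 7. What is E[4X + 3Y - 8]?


E[4X + 3Y - 8] = 4*E[X] + 3*E[Y] - 8
= (4)*(-3) + (3)*(7) + (-8)
= -12 + 21 - 8 = 1

1


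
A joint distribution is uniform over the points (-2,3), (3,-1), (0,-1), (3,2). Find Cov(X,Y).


E[X]=1, E[Y]=3/4, E[XY]=-3/4
Cov(X,Y) = E[XY] - E[X]E[Y] = -3/4 - 1*3/4 = -3/2

-3/2


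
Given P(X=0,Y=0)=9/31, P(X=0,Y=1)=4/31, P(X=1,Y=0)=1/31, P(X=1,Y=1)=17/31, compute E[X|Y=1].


P(Y=1) = 21/31
E[X|Y=1] = (0*4 + 1*17)/21 = 17/21

17/21


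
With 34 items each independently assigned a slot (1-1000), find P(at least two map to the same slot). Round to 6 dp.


P(all different) = prod((1000-i)/1000 for i=0..33) = 0.567014
P(at least one match) = 1 - 0.567014 = 0.432986

0.432986


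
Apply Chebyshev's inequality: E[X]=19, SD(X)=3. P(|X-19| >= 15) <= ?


k = 15/3 = 5
Chebyshev: P(|X-mu| >= k*sigma) <= 1/k^2 = 1/5^2 = 1/25

1/25


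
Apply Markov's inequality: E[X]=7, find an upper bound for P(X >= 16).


Markov: P(X >= a) <= E[X]/a
P(X >= 16) <= 7/16

7/16


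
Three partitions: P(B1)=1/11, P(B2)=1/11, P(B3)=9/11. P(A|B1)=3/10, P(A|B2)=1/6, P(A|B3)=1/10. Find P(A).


P(A) = P(A|B1)P(B1) + P(A|B2)P(B2) + P(A|B3)P(B3)
= 3/10*1/11 + 1/6*1/11 + 1/10*9/11
= 3/110 + 1/66 + 9/110 = 41/330

41/330


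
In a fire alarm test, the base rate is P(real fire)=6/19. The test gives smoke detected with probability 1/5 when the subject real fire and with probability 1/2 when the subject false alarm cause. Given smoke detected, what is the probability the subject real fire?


P(A) = P(A|B)P(B) + P(A|B')P(B') = 1/5*6/19 + 1/2*13/19 = 77/190
P(B|A) = P(A|B)P(B)/P(A) = (6/95)/(77/190) = 12/77

12/77


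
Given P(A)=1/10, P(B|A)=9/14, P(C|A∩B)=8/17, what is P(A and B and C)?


P(A∩B∩C) = P(A) * P(B|A) * P(C|A∩B)
= 1/10 * 9/14 * 8/17
= 9/140 * 8/17 = 18/595

18/595


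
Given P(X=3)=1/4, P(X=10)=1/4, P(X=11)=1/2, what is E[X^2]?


E[X^2] = sum(g(x)*P(x))
= 9*1/4 + 100*1/4 + 121*1/2
= 351/4

351/4


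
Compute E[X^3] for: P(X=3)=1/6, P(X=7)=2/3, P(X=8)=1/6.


E[X^3] = sum(x^3 * P(x))
= 27*1/6 + 343*2/3 + 512*1/6
= 637/2

637/2


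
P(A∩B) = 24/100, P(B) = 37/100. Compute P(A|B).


P(A|B) = P(A∩B)/P(B) = (24/100)/(37/100) = 24/37

24/37


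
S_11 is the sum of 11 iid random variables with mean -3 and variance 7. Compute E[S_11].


E[S_n] = n*E[X_1] = 11*-3 = -33

-33


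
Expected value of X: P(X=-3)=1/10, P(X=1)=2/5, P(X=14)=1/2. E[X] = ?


E[X] = sum(x * P(x))
= -3*1/10 + 1*2/5 + 14*1/2
= 71/10

71/10


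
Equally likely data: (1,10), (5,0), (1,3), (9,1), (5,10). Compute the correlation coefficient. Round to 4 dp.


Cov(X,Y) = -5.7600, Var(X) = 8.9600, Var(Y) = 18.9600
rho = Cov/(sqrt(VarX)*sqrt(VarY)) = -0.4419

-0.4419


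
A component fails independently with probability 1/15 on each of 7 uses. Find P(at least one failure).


P(at least one) = 1 - P(none)
P(none) = (1 - 1/15)^7 = (14/15)^7 = 105413504/170859375
P(at least one) = 1 - 105413504/170859375 = 65445871/170859375

65445871/170859375


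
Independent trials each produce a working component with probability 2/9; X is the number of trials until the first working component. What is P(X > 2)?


P(X > 2) = P(first 2 trials all fail) = (1-p)^2 = (7/9)^2 = 49/81

49/81


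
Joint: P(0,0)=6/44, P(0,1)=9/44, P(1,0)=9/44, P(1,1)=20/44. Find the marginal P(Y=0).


P(Y=0) = P(0,0)+P(1,0) = 6/44 + 9/44 = 15/44

15/44


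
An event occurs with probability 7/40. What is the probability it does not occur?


P(A') = 1 - P(A) = 1 - 7/40 = 33/40

33/40


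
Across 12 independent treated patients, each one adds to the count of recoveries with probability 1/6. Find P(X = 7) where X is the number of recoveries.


P(X=7) = C(12,7) * p^7 * (1-p)^5
= 792 * 1/279936 * 3125/7776
= 34375/30233088

34375/30233088


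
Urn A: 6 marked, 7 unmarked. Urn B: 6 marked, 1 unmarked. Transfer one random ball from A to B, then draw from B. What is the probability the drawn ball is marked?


P(transfer marked) = 6/13; P(transfer unmarked) = 7/13
If marked transferred: Urn II has 7 marked of 8, so P(marked|marked moved) = 7/8
If unmarked transferred: Urn II has 6 marked of 8, so P(marked|unmarked moved) = 3/4
By total probability: P(marked) = 6/13*7/8 + 7/13*3/4 = 21/26

21/26


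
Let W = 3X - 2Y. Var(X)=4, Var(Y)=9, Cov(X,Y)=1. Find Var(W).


Var(3X - 2Y) = 3^2*Var(X) + (-2)^2*Var(Y) + 2*3*(-2)*Cov(X,Y)
= 9*4 + 4*9 - 12*1
= 36 + 36 - 12 = 60

60


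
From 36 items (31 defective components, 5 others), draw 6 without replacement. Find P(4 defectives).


P(X=4) = C(31,4)*C(5,2) / C(36,6)
= 31465*10 / 1947792
= 314650/1947792 = 725/4488

725/4488


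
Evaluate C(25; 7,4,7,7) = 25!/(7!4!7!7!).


25! = 15511210043330985984000000
Denominator: 7!=5040 * 4!=24 * 7!=5040 * 7!=5040
Coefficient = 15511210043330985984000000 / 3072577536000 = 5048272944000

5048272944000


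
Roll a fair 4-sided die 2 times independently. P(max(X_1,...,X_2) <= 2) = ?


P(max <= 2) = P(all X_i <= 2) = (P(X_1 <= 2))^2
= (2/4)^2 = (1/2)^2 = 1/4

1/4


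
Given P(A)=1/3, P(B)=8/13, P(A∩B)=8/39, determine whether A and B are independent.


P(A)*P(B) = 1/3*8/13 = 8/39
P(A∩B) = 8/39, which equals P(A)P(B), so independent

Yes, A and B are independent


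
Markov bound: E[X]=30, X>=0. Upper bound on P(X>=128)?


Markov: P(X >= a) <= E[X]/a
P(X >= 128) <= 30/128 = 15/64

15/64


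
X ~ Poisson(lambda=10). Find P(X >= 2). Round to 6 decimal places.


P(X>=2) = 1 - P(X<=1) = 1 - (e^(-10)*10^0/0! + e^(-10)*10^1/1!)
≈ 1 - (0.0000453999 + 0.0004539993)
= 1 - 0.0004993992 = 0.9995006008
≈ 0.999501

0.999501


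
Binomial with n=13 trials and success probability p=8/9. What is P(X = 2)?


P(X=2) = C(13,2) * p^2 * (1-p)^11
= 78 * 64/81 * 1/31381059609
= 1664/847288609443

1664/847288609443


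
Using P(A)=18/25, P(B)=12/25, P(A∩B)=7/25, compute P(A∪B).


P(A∪B) = P(A) + P(B) - P(A∩B)
= 18/25 + 12/25 - 7/25 = 23/25

23/25


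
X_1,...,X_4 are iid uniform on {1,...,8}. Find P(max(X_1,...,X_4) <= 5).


P(max <= 5) = P(all X_i <= 5) = (P(X_1 <= 5))^4
= (5/8)^4 = 625/4096

625/4096


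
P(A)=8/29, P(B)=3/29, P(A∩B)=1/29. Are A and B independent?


P(A)*P(B) = 8/29*3/29 = 24/841
P(A∩B) = 1/29 != 24/841, so not independent

No, A and B are not independent


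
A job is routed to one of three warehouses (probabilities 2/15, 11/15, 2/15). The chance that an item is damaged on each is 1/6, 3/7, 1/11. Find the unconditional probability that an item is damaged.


P(A) = P(A|B1)P(B1) + P(A|B2)P(B2) + P(A|B3)P(B3)
= 1/6*2/15 + 3/7*11/15 + 1/11*2/15
= 1/45 + 11/35 + 2/165 = 1208/3465

1208/3465


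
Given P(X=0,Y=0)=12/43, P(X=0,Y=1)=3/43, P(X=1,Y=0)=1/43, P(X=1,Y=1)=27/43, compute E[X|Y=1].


P(Y=1) = 30/43
E[X|Y=1] = (0*3 + 1*27)/30 = 27/30 = 9/10

9/10


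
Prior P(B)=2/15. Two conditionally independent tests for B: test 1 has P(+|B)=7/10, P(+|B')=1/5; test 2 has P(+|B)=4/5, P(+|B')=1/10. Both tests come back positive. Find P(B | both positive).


After test 1: P(+) = 7/10*2/15 + 1/5*13/15 = 4/15
P(B|+) = (7/75)/(4/15) = 7/20
After test 2 (use post1 as new prior): P(+) = 4/5*7/20 + 1/10*13/20 = 69/200
P(B|+,+) = (7/25)/(69/200) = 56/69

56/69


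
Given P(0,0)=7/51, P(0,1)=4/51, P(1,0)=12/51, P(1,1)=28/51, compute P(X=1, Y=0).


Read from table: P(X=1, Y=0) = 12/51 = 4/17

4/17


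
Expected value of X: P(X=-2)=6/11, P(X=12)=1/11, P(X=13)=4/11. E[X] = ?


E[X] = sum(x * P(x))
= -2*6/11 + 12*1/11 + 13*4/11
= 52/11

52/11


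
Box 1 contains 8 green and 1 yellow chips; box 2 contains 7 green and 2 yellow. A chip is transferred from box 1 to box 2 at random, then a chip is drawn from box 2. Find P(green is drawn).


P(transfer green) = 8/9; P(transfer yellow) = 1/9
If green transferred: Urn II has 8 green of 10, so P(green|green moved) = 4/5
If yellow transferred: Urn II has 7 green of 10, so P(green|yellow moved) = 7/10
By total probability: P(green) = 8/9*4/5 + 1/9*7/10 = 71/90

71/90


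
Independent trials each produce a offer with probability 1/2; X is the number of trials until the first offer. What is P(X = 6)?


P(X=6) = (1-p)^5 * p = (1/2)^5 * 1/2
= 1/32 * 1/2 = 1/64

1/64


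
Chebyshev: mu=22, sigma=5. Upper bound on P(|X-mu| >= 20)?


k = 20/5 = 4
Chebyshev: P(|X-mu| >= k*sigma) <= 1/k^2 = 1/4^2 = 1/16

1/16


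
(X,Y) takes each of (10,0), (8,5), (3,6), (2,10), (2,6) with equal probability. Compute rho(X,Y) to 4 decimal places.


Cov(X,Y) = -9.0000, Var(X) = 11.2000, Var(Y) = 10.2400
rho = Cov/(sqrt(VarX)*sqrt(VarY)) = -0.8404

-0.8404


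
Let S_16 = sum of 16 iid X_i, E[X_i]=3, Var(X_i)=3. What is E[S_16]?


E[S_n] = n*E[X_1] = 16*3 = 48

48


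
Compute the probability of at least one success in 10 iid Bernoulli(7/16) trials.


P(at least one) = 1 - P(none)
P(none) = (1 - 7/16)^10 = (9/16)^10 = 3486784401/1099511627776
P(at least one) = 1 - 3486784401/1099511627776 = 1096024843375/1099511627776

1096024843375/1099511627776


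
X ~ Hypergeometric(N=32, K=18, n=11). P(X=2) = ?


P(X=2) = C(18,2)*C(14,9) / C(32,11)
= 153*2002 / 129024480
= 306306/129024480 = 3927/1654160

3927/1654160


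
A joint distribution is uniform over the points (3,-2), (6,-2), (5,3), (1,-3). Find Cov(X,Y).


E[X]=15/4, E[Y]=-1, E[XY]=-3/2
Cov(X,Y) = E[XY] - E[X]E[Y] = -3/2 - 15/4*-1 = 9/4

9/4


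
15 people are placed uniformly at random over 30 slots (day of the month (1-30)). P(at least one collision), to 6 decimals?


P(all different) = prod((30-i)/30 for i=0..14) = 0.014136
P(at least one match) = 1 - 0.014136 = 0.985864

0.985864


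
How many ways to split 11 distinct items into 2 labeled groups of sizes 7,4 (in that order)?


11! = 39916800
Denominator: 7!=5040 * 4!=24
Coefficient = 39916800 / 120960 = 330

330


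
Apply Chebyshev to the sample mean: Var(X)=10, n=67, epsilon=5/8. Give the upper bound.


Var(Xbar) = Var(X)/n = 10/67
Chebyshev: P(|Xbar-mu| >= 5/8) <= Var(Xbar)/(5/8)^2 = (10/67)/(25/64) = 128/335

128/335


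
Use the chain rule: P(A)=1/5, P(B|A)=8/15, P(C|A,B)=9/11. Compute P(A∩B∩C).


P(A∩B∩C) = P(A) * P(B|A) * P(C|A∩B)
= 1/5 * 8/15 * 9/11
= 8/75 * 9/11 = 24/275

24/275


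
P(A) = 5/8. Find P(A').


P(A') = 1 - P(A) = 1 - 5/8 = 3/8

3/8


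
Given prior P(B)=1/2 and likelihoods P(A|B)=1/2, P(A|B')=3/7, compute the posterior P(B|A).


P(A) = P(A|B)P(B) + P(A|B')P(B') = 1/2*1/2 + 3/7*1/2 = 13/28
P(B|A) = P(A|B)P(B)/P(A) = (1/4)/(13/28) = 7/13

7/13


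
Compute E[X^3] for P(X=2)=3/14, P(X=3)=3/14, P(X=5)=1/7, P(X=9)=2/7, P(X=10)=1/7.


E[X^3] = sum(g(x)*P(x))
= 8*3/14 + 27*3/14 + 125*1/7 + 729*2/7 + 1000*1/7
= 753/2

753/2


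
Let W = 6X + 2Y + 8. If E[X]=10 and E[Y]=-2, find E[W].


E[6X + 2Y + 8] = 6*E[X] + 2*E[Y] + 8
= (6)*(10) + (2)*(-2) + (8)
= 60 - 4 + 8 = 64

64


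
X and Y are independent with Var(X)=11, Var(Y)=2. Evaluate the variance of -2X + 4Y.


Independence => Cov(X,Y)=0
Var(-2X + 4Y) = (-2)^2*Var(X) + 4^2*Var(Y)
= 4*11 + 16*2 = 76

76


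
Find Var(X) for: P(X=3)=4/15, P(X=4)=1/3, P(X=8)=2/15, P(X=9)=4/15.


E[X] = 28/5, E[X^2] = 568/15
Var(X) = E[X^2] - (E[X])^2 = 568/15 - (28/5)^2 = 488/75

488/75


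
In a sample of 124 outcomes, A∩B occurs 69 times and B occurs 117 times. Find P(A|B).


P(A|B) = P(A∩B)/P(B) = (69/124)/(117/124) = 69/117 = 23/39

23/39


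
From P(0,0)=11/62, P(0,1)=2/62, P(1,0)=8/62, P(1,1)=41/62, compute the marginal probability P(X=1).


P(X=1) = P(1,0)+P(1,1) = 8/62 + 41/62 = 49/62

49/62
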